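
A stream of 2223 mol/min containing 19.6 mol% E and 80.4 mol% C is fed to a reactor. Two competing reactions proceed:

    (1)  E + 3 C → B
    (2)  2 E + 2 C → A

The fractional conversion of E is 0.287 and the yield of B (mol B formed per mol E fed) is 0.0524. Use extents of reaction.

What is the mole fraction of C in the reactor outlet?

0.808

Yield of B: 1ξ₁ / 435.7 = 0.0524 → ξ₁ = 22.83 mol/min.
Conversion of E: 1ξ₁ + 2ξ₂ = 0.287 × 435.7 = 125 → ξ₂ = 51.11 mol/min.
Outlet amounts (n = n₀ + Σ ν·ξ):
  E: 435.7 − 1(22.83) − 2(51.11) = 310.7
  C: 1787 − 3(22.83) − 2(51.11) = 1617
  B: 0 + 1(22.83) = 22.83
  A: 0 + 1(51.11) = 51.11
Total out = 2001 mol/min; y_C = 1617 / 2001 = 0.8078.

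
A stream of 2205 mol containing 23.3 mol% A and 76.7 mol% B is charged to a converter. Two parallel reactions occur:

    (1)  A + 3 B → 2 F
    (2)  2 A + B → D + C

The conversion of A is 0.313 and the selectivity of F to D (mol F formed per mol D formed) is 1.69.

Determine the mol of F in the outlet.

Conversion of A: A consumed = 0.313 × 513.8 = 160.8 mol = 1ξ₁ + 2ξ₂.
Selectivity: 2ξ₁ / (1ξ₂) = 1.69 → ξ₁ = 0.845 ξ₂.
Substitute: (1·0.845 + 2) ξ₂ = 160.8 → ξ₂ = 56.52 mol, ξ₁ = 47.76 mol.
Outlet amounts (n = n₀ + Σ ν·ξ):
  A: 513.8 − 1(47.76) − 2(56.52) = 353
  B: 1691 − 3(47.76) − 1(56.52) = 1491
  F: 0 + 2(47.76) = 95.52
  D: 0 + 1(56.52) = 56.52
  C: 0 + 1(56.52) = 56.52

95.5 mol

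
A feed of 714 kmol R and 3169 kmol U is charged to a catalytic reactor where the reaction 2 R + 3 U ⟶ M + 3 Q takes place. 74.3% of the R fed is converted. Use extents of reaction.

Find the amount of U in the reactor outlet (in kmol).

R reacted = 0.743 × 714 = 530.5 kmol; ν_R = −2, so ξ = 530.5/2 = 265.3 kmol.
Outlet amounts (n = n₀ + ν ξ):
  R: 714 − 2(265.3) = 183.5
  U: 3169 − 3(265.3) = 2373
  M: 0 + 1(265.3) = 265.3
  Q: 0 + 3(265.3) = 795.8

2370 kmol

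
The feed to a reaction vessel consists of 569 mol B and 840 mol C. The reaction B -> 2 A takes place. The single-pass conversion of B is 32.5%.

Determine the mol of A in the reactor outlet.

B reacted = 0.325 × 569 = 184.9 mol; ν_B = −1, so ξ = 184.9/1 = 184.9 mol.
Outlet amounts (n = n₀ + ν ξ):
  B: 569 − 1(184.9) = 384.1
  A: 0 + 2(184.9) = 369.9
  C: 840 (inert)

370 mol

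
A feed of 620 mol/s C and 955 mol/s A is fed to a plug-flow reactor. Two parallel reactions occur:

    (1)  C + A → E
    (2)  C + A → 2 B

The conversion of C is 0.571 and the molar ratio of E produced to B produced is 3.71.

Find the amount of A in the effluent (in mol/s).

601 mol/s

Conversion of C: C consumed = 0.571 × 620 = 354 mol/s = 1ξ₁ + 1ξ₂.
Selectivity: 1ξ₁ / (2ξ₂) = 3.71 → ξ₁ = 7.42 ξ₂.
Substitute: (1·7.42 + 1) ξ₂ = 354 → ξ₂ = 42.05 mol/s, ξ₁ = 312 mol/s.
Outlet amounts (n = n₀ + Σ ν·ξ):
  C: 620 − 1(312) − 1(42.05) = 266
  A: 955 − 1(312) − 1(42.05) = 601
  E: 0 + 1(312) = 312
  B: 0 + 2(42.05) = 84.09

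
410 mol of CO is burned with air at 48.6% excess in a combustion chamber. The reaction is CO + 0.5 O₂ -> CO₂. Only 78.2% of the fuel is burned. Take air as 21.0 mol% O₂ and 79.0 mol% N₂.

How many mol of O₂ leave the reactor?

144 mol

Stoichiometric O₂ = 0.5 × 410 = 205 mol; O₂ fed = 205 × 1.486 = 304.6 mol.
N₂ fed = 304.6 × 79/21 = 1146 mol.
Fuel reacted = 0.782 × 410 → ξ = 320.6 mol.
Outlet (n = n₀ + ν ξ):
  CO: 410 − 1(320.6) = 89.38
  O₂: 304.6 − 0.5(320.6) = 144.3
  N₂: 1146 (inert)
  CO₂: 0 + 1(320.6) = 320.6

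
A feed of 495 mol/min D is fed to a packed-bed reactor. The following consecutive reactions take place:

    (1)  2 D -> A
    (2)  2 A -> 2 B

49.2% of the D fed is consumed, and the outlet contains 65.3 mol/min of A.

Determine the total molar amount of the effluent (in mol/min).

Conversion of D: D consumed = 2ξ₁ = 0.492 × 495 → ξ₁ = 121.8 mol/min.
A balance: n_A = 0 + 1ξ₁ − 2ξ₂ = 65.3 → ξ₂ = (1·121.8 − 65.3)/2 = 28.23 mol/min.
Outlet amounts (n = n₀ + Σ ν·ξ):
  D: 495 − 2(121.8) = 251.5
  A: 0 + 1(121.8) − 2(28.23) = 65.3
  B: 0 + 2(28.23) = 56.47
Total out = 251.5 + 65.3 + 56.47 = 373.2 mol/min.

373 mol/min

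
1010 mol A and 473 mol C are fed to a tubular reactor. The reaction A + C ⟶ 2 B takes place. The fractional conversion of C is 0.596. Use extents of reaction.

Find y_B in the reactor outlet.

C reacted = 0.596 × 473 = 281.9 mol; ν_C = −1, so ξ = 281.9/1 = 281.9 mol.
Outlet amounts (n = n₀ + ν ξ):
  A: 1010 − 1(281.9) = 728.1
  C: 473 − 1(281.9) = 191.1
  B: 0 + 2(281.9) = 563.8
Total out = 1483 mol; y_B = 563.8 / 1483 = 0.3802.

0.38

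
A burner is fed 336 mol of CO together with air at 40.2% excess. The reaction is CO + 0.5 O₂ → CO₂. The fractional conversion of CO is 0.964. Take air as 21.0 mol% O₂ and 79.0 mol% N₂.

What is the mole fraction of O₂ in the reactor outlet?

Stoichiometric O₂ = 0.5 × 336 = 168 mol; O₂ fed = 168 × 1.402 = 235.5 mol.
N₂ fed = 235.5 × 79/21 = 886.1 mol.
Fuel reacted = 0.964 × 336 → ξ = 323.9 mol.
Outlet (n = n₀ + ν ξ):
  CO: 336 − 1(323.9) = 12.1
  O₂: 235.5 − 0.5(323.9) = 73.58
  N₂: 886.1 (inert)
  CO₂: 0 + 1(323.9) = 323.9
Total out = 1296 mol; y_O₂ = 73.58 / 1296 = 0.05679.

0.0568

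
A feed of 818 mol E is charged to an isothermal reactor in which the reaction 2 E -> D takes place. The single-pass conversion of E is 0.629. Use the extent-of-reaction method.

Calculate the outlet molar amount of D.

E reacted = 0.629 × 818 = 514.5 mol; ν_E = −2, so ξ = 514.5/2 = 257.3 mol.
Outlet amounts (n = n₀ + ν ξ):
  E: 818 − 2(257.3) = 303.5
  D: 0 + 1(257.3) = 257.3

257 mol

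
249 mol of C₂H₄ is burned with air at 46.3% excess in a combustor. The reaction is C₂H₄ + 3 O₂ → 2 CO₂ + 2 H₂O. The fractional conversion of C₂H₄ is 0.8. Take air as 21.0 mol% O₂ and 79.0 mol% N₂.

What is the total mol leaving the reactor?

Stoichiometric O₂ = 3 × 249 = 747 mol; O₂ fed = 747 × 1.463 = 1093 mol.
N₂ fed = 1093 × 79/21 = 4111 mol.
Fuel reacted = 0.8 × 249 → ξ = 199.2 mol.
Outlet (n = n₀ + ν ξ):
  C₂H₄: 249 − 1(199.2) = 49.8
  O₂: 1093 − 3(199.2) = 495.3
  N₂: 4111 (inert)
  CO₂: 0 + 2(199.2) = 398.4
  H₂O: 0 + 2(199.2) = 398.4
Total out = 49.8 + 495.3 + 4111 + 398.4 + 398.4 = 5453 mol.

5450 mol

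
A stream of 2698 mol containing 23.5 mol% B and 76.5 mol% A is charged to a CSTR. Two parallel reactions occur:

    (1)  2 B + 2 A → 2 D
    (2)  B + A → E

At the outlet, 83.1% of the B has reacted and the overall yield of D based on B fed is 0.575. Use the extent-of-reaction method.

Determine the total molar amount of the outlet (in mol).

Yield of D: 2ξ₁ / 634 = 0.575 → ξ₁ = 182.3 mol.
Conversion of B: 2ξ₁ + 1ξ₂ = 0.831 × 634 = 526.9 → ξ₂ = 162.3 mol.
Outlet amounts (n = n₀ + Σ ν·ξ):
  B: 634 − 2(182.3) − 1(162.3) = 107.2
  A: 2064 − 2(182.3) − 1(162.3) = 1537
  D: 0 + 2(182.3) = 364.6
  E: 0 + 1(162.3) = 162.3
Total out = 107.2 + 1537 + 364.6 + 162.3 = 2171 mol.

2170 mol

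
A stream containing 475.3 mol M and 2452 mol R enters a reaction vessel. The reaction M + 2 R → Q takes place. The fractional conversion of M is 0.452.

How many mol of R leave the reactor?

M reacted = 0.452 × 475.3 = 214.8 mol; ν_M = −1, so ξ = 214.8/1 = 214.8 mol.
Outlet amounts (n = n₀ + ν ξ):
  M: 475.3 − 1(214.8) = 260.5
  R: 2452 − 2(214.8) = 2022
  Q: 0 + 1(214.8) = 214.8

2020 mol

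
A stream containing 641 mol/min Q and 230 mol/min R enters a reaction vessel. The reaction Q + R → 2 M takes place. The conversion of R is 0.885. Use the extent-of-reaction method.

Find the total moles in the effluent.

R reacted = 0.885 × 230 = 203.6 mol/min; ν_R = −1, so ξ = 203.6/1 = 203.6 mol/min.
Outlet amounts (n = n₀ + ν ξ):
  Q: 641 − 1(203.6) = 437.4
  R: 230 − 1(203.6) = 26.45
  M: 0 + 2(203.6) = 407.1
Total out = 437.4 + 26.45 + 407.1 = 871 mol/min.

871 mol/min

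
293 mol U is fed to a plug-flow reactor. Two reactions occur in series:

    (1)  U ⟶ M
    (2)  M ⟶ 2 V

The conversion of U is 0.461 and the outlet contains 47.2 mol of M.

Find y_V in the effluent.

Conversion of U: U consumed = 1ξ₁ = 0.461 × 293 → ξ₁ = 135.1 mol.
M balance: n_M = 0 + 1ξ₁ − 1ξ₂ = 47.2 → ξ₂ = (1·135.1 − 47.2)/1 = 87.87 mol.
Outlet amounts (n = n₀ + Σ ν·ξ):
  U: 293 − 1(135.1) = 157.9
  M: 0 + 1(135.1) − 1(87.87) = 47.2
  V: 0 + 2(87.87) = 175.7
Total out = 380.9 mol; y_V = 175.7 / 380.9 = 0.4614.

0.461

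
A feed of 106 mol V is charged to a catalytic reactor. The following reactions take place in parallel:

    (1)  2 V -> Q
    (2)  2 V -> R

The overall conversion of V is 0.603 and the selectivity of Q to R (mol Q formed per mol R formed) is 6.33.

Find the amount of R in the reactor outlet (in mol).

4.36 mol

Conversion of V: V consumed = 0.603 × 106 = 63.92 mol = 2ξ₁ + 2ξ₂.
Selectivity: 1ξ₁ / (1ξ₂) = 6.33 → ξ₁ = 6.33 ξ₂.
Substitute: (2·6.33 + 2) ξ₂ = 63.92 → ξ₂ = 4.36 mol, ξ₁ = 27.6 mol.
Outlet amounts (n = n₀ + Σ ν·ξ):
  V: 106 − 2(27.6) − 2(4.36) = 42.08
  Q: 0 + 1(27.6) = 27.6
  R: 0 + 1(4.36) = 4.36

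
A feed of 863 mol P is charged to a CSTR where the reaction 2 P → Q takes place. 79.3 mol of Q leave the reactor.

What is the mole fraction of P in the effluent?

0.899

For Q: n = n₀ + 1ξ → 79.3 = 0 + 1ξ, giving ξ = 79.3 mol.
Outlet amounts (n = n₀ + ν ξ):
  P: 863 − 2(79.3) = 704.4
  Q: 0 + 1(79.3) = 79.3
Total out = 783.7 mol; y_P = 704.4 / 783.7 = 0.8988.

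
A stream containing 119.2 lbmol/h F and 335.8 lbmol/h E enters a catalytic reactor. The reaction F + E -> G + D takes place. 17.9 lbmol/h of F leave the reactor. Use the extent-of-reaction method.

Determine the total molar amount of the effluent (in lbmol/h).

For F: n = n₀ − 1ξ → 17.9 = 119.2 − 1ξ, giving ξ = 101.3 lbmol/h.
Outlet amounts (n = n₀ + ν ξ):
  F: 119.2 − 1(101.3) = 17.9
  E: 335.8 − 1(101.3) = 234.5
  G: 0 + 1(101.3) = 101.3
  D: 0 + 1(101.3) = 101.3
Total out = 17.9 + 234.5 + 101.3 + 101.3 = 455 lbmol/h.

455 lbmol/h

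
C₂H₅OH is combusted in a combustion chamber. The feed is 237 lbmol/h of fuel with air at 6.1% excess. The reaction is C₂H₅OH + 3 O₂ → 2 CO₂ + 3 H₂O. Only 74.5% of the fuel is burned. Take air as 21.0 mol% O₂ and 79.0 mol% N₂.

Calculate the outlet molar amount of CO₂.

Stoichiometric O₂ = 3 × 237 = 711 lbmol/h; O₂ fed = 711 × 1.061 = 754.4 lbmol/h.
N₂ fed = 754.4 × 79/21 = 2838 lbmol/h.
Fuel reacted = 0.745 × 237 → ξ = 176.6 lbmol/h.
Outlet (n = n₀ + ν ξ):
  C₂H₅OH: 237 − 1(176.6) = 60.44
  O₂: 754.4 − 3(176.6) = 224.7
  N₂: 2838 (inert)
  CO₂: 0 + 2(176.6) = 353.1
  H₂O: 0 + 3(176.6) = 529.7

353 lbmol/h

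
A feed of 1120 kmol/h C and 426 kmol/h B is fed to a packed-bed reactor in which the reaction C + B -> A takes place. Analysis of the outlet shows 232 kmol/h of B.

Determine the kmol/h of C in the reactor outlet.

926 kmol/h

For B: n = n₀ − 1ξ → 232 = 426 − 1ξ, giving ξ = 194 kmol/h.
Outlet amounts (n = n₀ + ν ξ):
  C: 1120 − 1(194) = 926
  B: 426 − 1(194) = 232
  A: 0 + 1(194) = 194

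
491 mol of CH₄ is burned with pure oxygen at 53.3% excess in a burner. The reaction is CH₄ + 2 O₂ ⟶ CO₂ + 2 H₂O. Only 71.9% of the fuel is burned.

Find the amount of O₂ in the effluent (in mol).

799 mol

Stoichiometric O₂ = 2 × 491 = 982 mol; O₂ fed = 982 × 1.533 = 1505 mol.
Fuel reacted = 0.719 × 491 → ξ = 353 mol.
Outlet (n = n₀ + ν ξ):
  CH₄: 491 − 1(353) = 138
  O₂: 1505 − 2(353) = 799.3
  CO₂: 0 + 1(353) = 353
  H₂O: 0 + 2(353) = 706.1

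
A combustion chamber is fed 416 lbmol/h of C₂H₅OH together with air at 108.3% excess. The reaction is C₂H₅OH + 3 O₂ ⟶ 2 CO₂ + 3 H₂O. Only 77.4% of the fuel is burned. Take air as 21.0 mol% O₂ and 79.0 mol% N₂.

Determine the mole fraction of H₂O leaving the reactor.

Stoichiometric O₂ = 3 × 416 = 1248 lbmol/h; O₂ fed = 1248 × 2.083 = 2600 lbmol/h.
N₂ fed = 2600 × 79/21 = 9779 lbmol/h.
Fuel reacted = 0.774 × 416 → ξ = 322 lbmol/h.
Outlet (n = n₀ + ν ξ):
  C₂H₅OH: 416 − 1(322) = 94.02
  O₂: 2600 − 3(322) = 1634
  N₂: 9779 (inert)
  CO₂: 0 + 2(322) = 644
  H₂O: 0 + 3(322) = 966
Total out = 13120 lbmol/h; y_H₂O = 966 / 13120 = 0.07364.

0.0736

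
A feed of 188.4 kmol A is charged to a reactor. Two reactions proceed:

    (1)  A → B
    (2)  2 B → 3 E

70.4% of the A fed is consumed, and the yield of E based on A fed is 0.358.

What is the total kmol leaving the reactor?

211 kmol

Conversion of A: A consumed = 1ξ₁ = 0.704 × 188.4 → ξ₁ = 132.6 kmol.
Yield of E: 3ξ₂ / 188.4 = 0.358 → ξ₂ = 22.48 kmol.
Outlet amounts (n = n₀ + Σ ν·ξ):
  A: 188.4 − 1(132.6) = 55.77
  B: 0 + 1(132.6) − 2(22.48) = 87.67
  E: 0 + 3(22.48) = 67.45
Total out = 55.77 + 87.67 + 67.45 = 210.9 kmol.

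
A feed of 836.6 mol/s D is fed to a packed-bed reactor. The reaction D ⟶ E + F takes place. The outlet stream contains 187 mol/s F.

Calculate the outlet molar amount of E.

For F: n = n₀ + 1ξ → 187 = 0 + 1ξ, giving ξ = 187 mol/s.
Outlet amounts (n = n₀ + ν ξ):
  D: 836.6 − 1(187) = 649.6
  E: 0 + 1(187) = 187
  F: 0 + 1(187) = 187

187 mol/s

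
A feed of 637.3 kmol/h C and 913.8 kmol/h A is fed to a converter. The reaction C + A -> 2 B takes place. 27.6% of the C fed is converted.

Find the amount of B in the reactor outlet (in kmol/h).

352 kmol/h

C reacted = 0.276 × 637.3 = 175.9 kmol/h; ν_C = −1, so ξ = 175.9/1 = 175.9 kmol/h.
Outlet amounts (n = n₀ + ν ξ):
  C: 637.3 − 1(175.9) = 461.4
  A: 913.8 − 1(175.9) = 737.9
  B: 0 + 2(175.9) = 351.8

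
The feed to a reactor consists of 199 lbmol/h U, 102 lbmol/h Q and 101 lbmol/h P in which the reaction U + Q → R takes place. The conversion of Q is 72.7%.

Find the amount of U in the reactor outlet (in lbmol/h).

125 lbmol/h

Q reacted = 0.727 × 102 = 74.15 lbmol/h; ν_Q = −1, so ξ = 74.15/1 = 74.15 lbmol/h.
Outlet amounts (n = n₀ + ν ξ):
  U: 199 − 1(74.15) = 124.8
  Q: 102 − 1(74.15) = 27.85
  R: 0 + 1(74.15) = 74.15
  P: 101 (inert)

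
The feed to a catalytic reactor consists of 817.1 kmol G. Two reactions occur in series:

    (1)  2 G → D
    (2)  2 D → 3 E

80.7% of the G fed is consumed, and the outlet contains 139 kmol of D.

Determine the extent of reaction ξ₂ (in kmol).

Conversion of G: G consumed = 2ξ₁ = 0.807 × 817.1 → ξ₁ = 329.7 kmol.
D balance: n_D = 0 + 1ξ₁ − 2ξ₂ = 139 → ξ₂ = (1·329.7 − 139)/2 = 95.35 kmol.
Outlet amounts (n = n₀ + Σ ν·ξ):
  G: 817.1 − 2(329.7) = 157.7
  D: 0 + 1(329.7) − 2(95.35) = 139
  E: 0 + 3(95.35) = 286

ξ₂ = 95.3 kmol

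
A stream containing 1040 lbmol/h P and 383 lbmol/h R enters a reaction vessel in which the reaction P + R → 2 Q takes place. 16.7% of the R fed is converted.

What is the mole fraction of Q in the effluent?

R reacted = 0.167 × 383 = 63.96 lbmol/h; ν_R = −1, so ξ = 63.96/1 = 63.96 lbmol/h.
Outlet amounts (n = n₀ + ν ξ):
  P: 1040 − 1(63.96) = 976
  R: 383 − 1(63.96) = 319
  Q: 0 + 2(63.96) = 127.9
Total out = 1423 lbmol/h; y_Q = 127.9 / 1423 = 0.0899.

0.0899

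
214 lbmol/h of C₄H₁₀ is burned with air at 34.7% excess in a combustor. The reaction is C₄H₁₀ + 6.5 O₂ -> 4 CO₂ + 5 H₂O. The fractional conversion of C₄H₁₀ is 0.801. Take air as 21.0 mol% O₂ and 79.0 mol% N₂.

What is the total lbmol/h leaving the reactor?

9390 lbmol/h

Stoichiometric O₂ = 6.5 × 214 = 1391 lbmol/h; O₂ fed = 1391 × 1.347 = 1874 lbmol/h.
N₂ fed = 1874 × 79/21 = 7049 lbmol/h.
Fuel reacted = 0.801 × 214 → ξ = 171.4 lbmol/h.
Outlet (n = n₀ + ν ξ):
  C₄H₁₀: 214 − 1(171.4) = 42.59
  O₂: 1874 − 6.5(171.4) = 759.5
  N₂: 7049 (inert)
  CO₂: 0 + 4(171.4) = 685.7
  H₂O: 0 + 5(171.4) = 857.1
Total out = 42.59 + 759.5 + 7049 + 685.7 + 857.1 = 9393 lbmol/h.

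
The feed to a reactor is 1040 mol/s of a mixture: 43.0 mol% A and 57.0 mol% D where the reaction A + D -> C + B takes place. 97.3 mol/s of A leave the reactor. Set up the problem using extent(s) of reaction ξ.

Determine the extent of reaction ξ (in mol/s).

ξ = 350 mol/s

For A: n = n₀ − 1ξ → 97.3 = 447.2 − 1ξ, giving ξ = 349.9 mol/s.
Outlet amounts (n = n₀ + ν ξ):
  A: 447.2 − 1(349.9) = 97.3
  D: 592.8 − 1(349.9) = 242.9
  C: 0 + 1(349.9) = 349.9
  B: 0 + 1(349.9) = 349.9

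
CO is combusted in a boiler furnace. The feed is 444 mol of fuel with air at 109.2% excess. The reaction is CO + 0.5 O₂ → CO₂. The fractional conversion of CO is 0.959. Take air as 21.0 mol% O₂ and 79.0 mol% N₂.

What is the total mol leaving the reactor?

Stoichiometric O₂ = 0.5 × 444 = 222 mol; O₂ fed = 222 × 2.092 = 464.4 mol.
N₂ fed = 464.4 × 79/21 = 1747 mol.
Fuel reacted = 0.959 × 444 → ξ = 425.8 mol.
Outlet (n = n₀ + ν ξ):
  CO: 444 − 1(425.8) = 18.2
  O₂: 464.4 − 0.5(425.8) = 251.5
  N₂: 1747 (inert)
  CO₂: 0 + 1(425.8) = 425.8
Total out = 18.2 + 251.5 + 1747 + 425.8 = 2443 mol.

2440 mol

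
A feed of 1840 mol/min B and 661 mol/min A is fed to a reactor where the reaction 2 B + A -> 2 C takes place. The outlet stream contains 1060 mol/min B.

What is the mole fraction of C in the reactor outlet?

For B: n = n₀ − 2ξ → 1060 = 1840 − 2ξ, giving ξ = 390 mol/min.
Outlet amounts (n = n₀ + ν ξ):
  B: 1840 − 2(390) = 1060
  A: 661 − 1(390) = 271
  C: 0 + 2(390) = 780
Total out = 2111 mol/min; y_C = 780 / 2111 = 0.3695.

0.369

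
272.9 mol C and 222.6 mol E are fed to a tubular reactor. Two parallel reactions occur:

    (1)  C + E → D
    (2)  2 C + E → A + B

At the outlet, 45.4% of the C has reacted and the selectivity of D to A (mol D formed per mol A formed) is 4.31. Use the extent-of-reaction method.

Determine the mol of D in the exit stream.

Conversion of C: C consumed = 0.454 × 272.9 = 123.9 mol = 1ξ₁ + 2ξ₂.
Selectivity: 1ξ₁ / (1ξ₂) = 4.31 → ξ₁ = 4.31 ξ₂.
Substitute: (1·4.31 + 2) ξ₂ = 123.9 → ξ₂ = 19.63 mol, ξ₁ = 84.63 mol.
Outlet amounts (n = n₀ + Σ ν·ξ):
  C: 272.9 − 1(84.63) − 2(19.63) = 149
  E: 222.6 − 1(84.63) − 1(19.63) = 118.3
  D: 0 + 1(84.63) = 84.63
  A: 0 + 1(19.63) = 19.63
  B: 0 + 1(19.63) = 19.63

84.6 mol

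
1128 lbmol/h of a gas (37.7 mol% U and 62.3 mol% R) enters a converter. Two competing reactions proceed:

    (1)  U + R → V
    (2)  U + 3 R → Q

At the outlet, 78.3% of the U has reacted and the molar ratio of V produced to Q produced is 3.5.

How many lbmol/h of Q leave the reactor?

Conversion of U: U consumed = 0.783 × 425.3 = 333 lbmol/h = 1ξ₁ + 1ξ₂.
Selectivity: 1ξ₁ / (1ξ₂) = 3.5 → ξ₁ = 3.5 ξ₂.
Substitute: (1·3.5 + 1) ξ₂ = 333 → ξ₂ = 73.99 lbmol/h, ξ₁ = 259 lbmol/h.
Outlet amounts (n = n₀ + Σ ν·ξ):
  U: 425.3 − 1(259) − 1(73.99) = 92.28
  R: 702.7 − 1(259) − 3(73.99) = 221.8
  V: 0 + 1(259) = 259
  Q: 0 + 1(73.99) = 73.99

74 lbmol/h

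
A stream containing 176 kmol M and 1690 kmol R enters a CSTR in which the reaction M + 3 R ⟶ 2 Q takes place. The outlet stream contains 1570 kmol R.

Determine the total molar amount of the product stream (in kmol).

For R: n = n₀ − 3ξ → 1570 = 1690 − 3ξ, giving ξ = 40 kmol.
Outlet amounts (n = n₀ + ν ξ):
  M: 176 − 1(40) = 136
  R: 1690 − 3(40) = 1570
  Q: 0 + 2(40) = 80
Total out = 136 + 1570 + 80 = 1786 kmol.

1790 kmol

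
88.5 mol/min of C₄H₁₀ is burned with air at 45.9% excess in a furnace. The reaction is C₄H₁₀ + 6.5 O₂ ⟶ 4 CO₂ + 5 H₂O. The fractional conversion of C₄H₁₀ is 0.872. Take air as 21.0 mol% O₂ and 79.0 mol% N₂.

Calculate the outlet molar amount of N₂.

Stoichiometric O₂ = 6.5 × 88.5 = 575.2 mol/min; O₂ fed = 575.2 × 1.459 = 839.3 mol/min.
N₂ fed = 839.3 × 79/21 = 3157 mol/min.
Fuel reacted = 0.872 × 88.5 → ξ = 77.17 mol/min.
Outlet (n = n₀ + ν ξ):
  C₄H₁₀: 88.5 − 1(77.17) = 11.33
  O₂: 839.3 − 6.5(77.17) = 337.7
  N₂: 3157 (inert)
  CO₂: 0 + 4(77.17) = 308.7
  H₂O: 0 + 5(77.17) = 385.9

3160 mol/min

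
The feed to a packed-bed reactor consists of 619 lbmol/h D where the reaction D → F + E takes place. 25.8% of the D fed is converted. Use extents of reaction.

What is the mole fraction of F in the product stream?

D reacted = 0.258 × 619 = 159.7 lbmol/h; ν_D = −1, so ξ = 159.7/1 = 159.7 lbmol/h.
Outlet amounts (n = n₀ + ν ξ):
  D: 619 − 1(159.7) = 459.3
  F: 0 + 1(159.7) = 159.7
  E: 0 + 1(159.7) = 159.7
Total out = 778.7 lbmol/h; y_F = 159.7 / 778.7 = 0.2051.

0.205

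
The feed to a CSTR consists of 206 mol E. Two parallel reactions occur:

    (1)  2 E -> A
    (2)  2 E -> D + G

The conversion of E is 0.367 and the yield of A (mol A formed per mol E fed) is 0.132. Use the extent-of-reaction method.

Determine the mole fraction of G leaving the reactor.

Yield of A: 1ξ₁ / 206 = 0.132 → ξ₁ = 27.19 mol.
Conversion of E: 2ξ₁ + 2ξ₂ = 0.367 × 206 = 75.6 → ξ₂ = 10.61 mol.
Outlet amounts (n = n₀ + Σ ν·ξ):
  E: 206 − 2(27.19) − 2(10.61) = 130.4
  A: 0 + 1(27.19) = 27.19
  D: 0 + 1(10.61) = 10.61
  G: 0 + 1(10.61) = 10.61
Total out = 178.8 mol; y_G = 10.61 / 178.8 = 0.05933.

0.0593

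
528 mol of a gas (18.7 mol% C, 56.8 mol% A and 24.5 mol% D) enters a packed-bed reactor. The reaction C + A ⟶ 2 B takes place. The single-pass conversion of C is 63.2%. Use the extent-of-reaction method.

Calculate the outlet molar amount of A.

238 mol

C reacted = 0.632 × 98.74 = 62.4 mol; ν_C = −1, so ξ = 62.4/1 = 62.4 mol.
Outlet amounts (n = n₀ + ν ξ):
  C: 98.74 − 1(62.4) = 36.33
  A: 299.9 − 1(62.4) = 237.5
  B: 0 + 2(62.4) = 124.8
  D: 129.4 (inert)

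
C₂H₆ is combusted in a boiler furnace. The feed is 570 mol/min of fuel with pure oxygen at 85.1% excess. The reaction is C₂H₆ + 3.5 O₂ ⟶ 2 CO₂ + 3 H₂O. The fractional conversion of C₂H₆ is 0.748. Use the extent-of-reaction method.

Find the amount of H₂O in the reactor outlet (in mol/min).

Stoichiometric O₂ = 3.5 × 570 = 1995 mol/min; O₂ fed = 1995 × 1.851 = 3693 mol/min.
Fuel reacted = 0.748 × 570 → ξ = 426.4 mol/min.
Outlet (n = n₀ + ν ξ):
  C₂H₆: 570 − 1(426.4) = 143.6
  O₂: 3693 − 3.5(426.4) = 2200
  CO₂: 0 + 2(426.4) = 852.7
  H₂O: 0 + 3(426.4) = 1279

1280 mol/min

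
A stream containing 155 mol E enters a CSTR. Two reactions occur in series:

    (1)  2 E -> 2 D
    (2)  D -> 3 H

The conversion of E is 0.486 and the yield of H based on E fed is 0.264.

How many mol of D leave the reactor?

Conversion of E: E consumed = 2ξ₁ = 0.486 × 155 → ξ₁ = 37.66 mol.
Yield of H: 3ξ₂ / 155 = 0.264 → ξ₂ = 13.64 mol.
Outlet amounts (n = n₀ + Σ ν·ξ):
  E: 155 − 2(37.66) = 79.67
  D: 0 + 2(37.66) − 1(13.64) = 61.69
  H: 0 + 3(13.64) = 40.92

61.7 mol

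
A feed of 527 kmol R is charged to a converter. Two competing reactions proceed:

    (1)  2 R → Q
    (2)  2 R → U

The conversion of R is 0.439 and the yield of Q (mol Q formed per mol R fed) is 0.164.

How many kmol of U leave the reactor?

29.2 kmol

Yield of Q: 1ξ₁ / 527 = 0.164 → ξ₁ = 86.43 kmol.
Conversion of R: 2ξ₁ + 2ξ₂ = 0.439 × 527 = 231.4 → ξ₂ = 29.25 kmol.
Outlet amounts (n = n₀ + Σ ν·ξ):
  R: 527 − 2(86.43) − 2(29.25) = 295.6
  Q: 0 + 1(86.43) = 86.43
  U: 0 + 1(29.25) = 29.25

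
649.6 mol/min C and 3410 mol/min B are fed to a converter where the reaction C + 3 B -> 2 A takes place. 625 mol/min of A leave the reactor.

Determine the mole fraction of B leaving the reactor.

0.72

For A: n = n₀ + 2ξ → 625 = 0 + 2ξ, giving ξ = 312.5 mol/min.
Outlet amounts (n = n₀ + ν ξ):
  C: 649.6 − 1(312.5) = 337.1
  B: 3410 − 3(312.5) = 2472
  A: 0 + 2(312.5) = 625
Total out = 3435 mol/min; y_B = 2472 / 3435 = 0.7199.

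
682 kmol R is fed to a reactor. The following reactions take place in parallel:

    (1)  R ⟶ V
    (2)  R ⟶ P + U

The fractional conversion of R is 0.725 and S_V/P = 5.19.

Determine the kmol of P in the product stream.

Conversion of R: R consumed = 0.725 × 682 = 494.4 kmol = 1ξ₁ + 1ξ₂.
Selectivity: 1ξ₁ / (1ξ₂) = 5.19 → ξ₁ = 5.19 ξ₂.
Substitute: (1·5.19 + 1) ξ₂ = 494.4 → ξ₂ = 79.88 kmol, ξ₁ = 414.6 kmol.
Outlet amounts (n = n₀ + Σ ν·ξ):
  R: 682 − 1(414.6) − 1(79.88) = 187.6
  V: 0 + 1(414.6) = 414.6
  P: 0 + 1(79.88) = 79.88
  U: 0 + 1(79.88) = 79.88

79.9 kmol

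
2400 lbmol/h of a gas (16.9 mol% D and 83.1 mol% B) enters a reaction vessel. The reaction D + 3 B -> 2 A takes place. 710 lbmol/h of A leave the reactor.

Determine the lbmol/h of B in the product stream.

929 lbmol/h

For A: n = n₀ + 2ξ → 710 = 0 + 2ξ, giving ξ = 355 lbmol/h.
Outlet amounts (n = n₀ + ν ξ):
  D: 405.6 − 1(355) = 50.6
  B: 1994 − 3(355) = 929.4
  A: 0 + 2(355) = 710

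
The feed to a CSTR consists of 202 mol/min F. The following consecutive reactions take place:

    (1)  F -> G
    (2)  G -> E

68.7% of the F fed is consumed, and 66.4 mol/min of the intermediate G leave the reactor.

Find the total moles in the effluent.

202 mol/min

Conversion of F: F consumed = 1ξ₁ = 0.687 × 202 → ξ₁ = 138.8 mol/min.
G balance: n_G = 0 + 1ξ₁ − 1ξ₂ = 66.4 → ξ₂ = (1·138.8 − 66.4)/1 = 72.37 mol/min.
Outlet amounts (n = n₀ + Σ ν·ξ):
  F: 202 − 1(138.8) = 63.23
  G: 0 + 1(138.8) − 1(72.37) = 66.4
  E: 0 + 1(72.37) = 72.37
Total out = 63.23 + 66.4 + 72.37 = 202 mol/min.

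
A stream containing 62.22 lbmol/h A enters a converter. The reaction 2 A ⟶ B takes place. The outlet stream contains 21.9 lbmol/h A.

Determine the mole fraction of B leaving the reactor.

For A: n = n₀ − 2ξ → 21.9 = 62.22 − 2ξ, giving ξ = 20.16 lbmol/h.
Outlet amounts (n = n₀ + ν ξ):
  A: 62.22 − 2(20.16) = 21.9
  B: 0 + 1(20.16) = 20.16
Total out = 42.06 lbmol/h; y_B = 20.16 / 42.06 = 0.4793.

0.479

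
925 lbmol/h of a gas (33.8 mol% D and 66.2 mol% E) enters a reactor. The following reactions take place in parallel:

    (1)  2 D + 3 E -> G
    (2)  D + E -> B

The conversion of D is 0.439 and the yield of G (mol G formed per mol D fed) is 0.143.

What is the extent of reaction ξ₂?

Yield of G: 1ξ₁ / 312.6 = 0.143 → ξ₁ = 44.71 lbmol/h.
Conversion of D: 2ξ₁ + 1ξ₂ = 0.439 × 312.6 = 137.3 → ξ₂ = 47.84 lbmol/h.
Outlet amounts (n = n₀ + Σ ν·ξ):
  D: 312.6 − 2(44.71) − 1(47.84) = 175.4
  E: 612.4 − 3(44.71) − 1(47.84) = 430.4
  G: 0 + 1(44.71) = 44.71
  B: 0 + 1(47.84) = 47.84

ξ₂ = 47.8 lbmol/h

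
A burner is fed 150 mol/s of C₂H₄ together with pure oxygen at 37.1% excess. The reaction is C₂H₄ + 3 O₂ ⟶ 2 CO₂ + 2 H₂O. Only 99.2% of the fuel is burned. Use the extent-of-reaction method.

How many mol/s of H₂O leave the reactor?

298 mol/s

Stoichiometric O₂ = 3 × 150 = 450 mol/s; O₂ fed = 450 × 1.371 = 617 mol/s.
Fuel reacted = 0.992 × 150 → ξ = 148.8 mol/s.
Outlet (n = n₀ + ν ξ):
  C₂H₄: 150 − 1(148.8) = 1.2
  O₂: 617 − 3(148.8) = 170.6
  CO₂: 0 + 2(148.8) = 297.6
  H₂O: 0 + 2(148.8) = 297.6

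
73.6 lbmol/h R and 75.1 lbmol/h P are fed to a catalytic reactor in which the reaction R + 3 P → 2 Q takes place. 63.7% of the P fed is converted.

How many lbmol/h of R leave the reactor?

P reacted = 0.637 × 75.1 = 47.84 lbmol/h; ν_P = −3, so ξ = 47.84/3 = 15.95 lbmol/h.
Outlet amounts (n = n₀ + ν ξ):
  R: 73.6 − 1(15.95) = 57.65
  P: 75.1 − 3(15.95) = 27.26
  Q: 0 + 2(15.95) = 31.89

57.7 lbmol/h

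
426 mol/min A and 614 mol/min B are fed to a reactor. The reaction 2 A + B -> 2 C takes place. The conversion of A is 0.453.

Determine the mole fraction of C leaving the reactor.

0.205

A reacted = 0.453 × 426 = 193 mol/min; ν_A = −2, so ξ = 193/2 = 96.49 mol/min.
Outlet amounts (n = n₀ + ν ξ):
  A: 426 − 2(96.49) = 233
  B: 614 − 1(96.49) = 517.5
  C: 0 + 2(96.49) = 193
Total out = 943.5 mol/min; y_C = 193 / 943.5 = 0.2045.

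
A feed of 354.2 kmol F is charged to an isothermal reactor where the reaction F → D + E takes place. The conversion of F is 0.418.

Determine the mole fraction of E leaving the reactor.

F reacted = 0.418 × 354.2 = 148.1 kmol; ν_F = −1, so ξ = 148.1/1 = 148.1 kmol.
Outlet amounts (n = n₀ + ν ξ):
  F: 354.2 − 1(148.1) = 206.1
  D: 0 + 1(148.1) = 148.1
  E: 0 + 1(148.1) = 148.1
Total out = 502.3 kmol; y_E = 148.1 / 502.3 = 0.2948.

0.295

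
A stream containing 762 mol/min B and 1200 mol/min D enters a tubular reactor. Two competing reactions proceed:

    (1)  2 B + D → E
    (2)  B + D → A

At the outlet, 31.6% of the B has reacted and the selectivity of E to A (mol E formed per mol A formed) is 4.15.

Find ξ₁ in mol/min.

Conversion of B: B consumed = 0.316 × 762 = 240.8 mol/min = 2ξ₁ + 1ξ₂.
Selectivity: 1ξ₁ / (1ξ₂) = 4.15 → ξ₁ = 4.15 ξ₂.
Substitute: (2·4.15 + 1) ξ₂ = 240.8 → ξ₂ = 25.89 mol/min, ξ₁ = 107.5 mol/min.
Outlet amounts (n = n₀ + Σ ν·ξ):
  B: 762 − 2(107.5) − 1(25.89) = 521.2
  D: 1200 − 1(107.5) − 1(25.89) = 1067
  E: 0 + 1(107.5) = 107.5
  A: 0 + 1(25.89) = 25.89

ξ₁ = 107 mol/min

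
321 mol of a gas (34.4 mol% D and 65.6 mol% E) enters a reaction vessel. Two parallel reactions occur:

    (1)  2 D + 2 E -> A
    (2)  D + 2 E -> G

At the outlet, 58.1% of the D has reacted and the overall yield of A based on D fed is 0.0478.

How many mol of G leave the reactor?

Yield of A: 1ξ₁ / 110.4 = 0.0478 → ξ₁ = 5.278 mol.
Conversion of D: 2ξ₁ + 1ξ₂ = 0.581 × 110.4 = 64.16 → ξ₂ = 53.6 mol.
Outlet amounts (n = n₀ + Σ ν·ξ):
  D: 110.4 − 2(5.278) − 1(53.6) = 46.27
  E: 210.6 − 2(5.278) − 2(53.6) = 92.82
  A: 0 + 1(5.278) = 5.278
  G: 0 + 1(53.6) = 53.6

53.6 mol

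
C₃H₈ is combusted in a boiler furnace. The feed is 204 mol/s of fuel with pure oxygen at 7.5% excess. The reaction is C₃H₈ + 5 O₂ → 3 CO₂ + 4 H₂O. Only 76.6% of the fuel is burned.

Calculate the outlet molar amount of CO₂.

469 mol/s

Stoichiometric O₂ = 5 × 204 = 1020 mol/s; O₂ fed = 1020 × 1.075 = 1096 mol/s.
Fuel reacted = 0.766 × 204 → ξ = 156.3 mol/s.
Outlet (n = n₀ + ν ξ):
  C₃H₈: 204 − 1(156.3) = 47.74
  O₂: 1096 − 5(156.3) = 315.2
  CO₂: 0 + 3(156.3) = 468.8
  H₂O: 0 + 4(156.3) = 625.1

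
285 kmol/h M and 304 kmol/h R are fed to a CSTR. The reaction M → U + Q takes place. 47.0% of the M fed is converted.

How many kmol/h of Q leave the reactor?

M reacted = 0.47 × 285 = 133.9 kmol/h; ν_M = −1, so ξ = 133.9/1 = 133.9 kmol/h.
Outlet amounts (n = n₀ + ν ξ):
  M: 285 − 1(133.9) = 151.1
  U: 0 + 1(133.9) = 133.9
  Q: 0 + 1(133.9) = 133.9
  R: 304 (inert)

134 kmol/h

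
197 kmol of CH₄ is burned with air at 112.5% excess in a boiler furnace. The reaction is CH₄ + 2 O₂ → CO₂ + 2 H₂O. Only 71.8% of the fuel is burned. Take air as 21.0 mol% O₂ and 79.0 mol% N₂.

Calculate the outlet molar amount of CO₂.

141 kmol

Stoichiometric O₂ = 2 × 197 = 394 kmol; O₂ fed = 394 × 2.125 = 837.2 kmol.
N₂ fed = 837.2 × 79/21 = 3150 kmol.
Fuel reacted = 0.718 × 197 → ξ = 141.4 kmol.
Outlet (n = n₀ + ν ξ):
  CH₄: 197 − 1(141.4) = 55.55
  O₂: 837.2 − 2(141.4) = 554.4
  N₂: 3150 (inert)
  CO₂: 0 + 1(141.4) = 141.4
  H₂O: 0 + 2(141.4) = 282.9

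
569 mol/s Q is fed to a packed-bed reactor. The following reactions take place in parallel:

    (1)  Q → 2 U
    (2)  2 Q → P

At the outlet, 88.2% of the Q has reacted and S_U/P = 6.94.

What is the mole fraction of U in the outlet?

0.8

Conversion of Q: Q consumed = 0.882 × 569 = 501.9 mol/s = 1ξ₁ + 2ξ₂.
Selectivity: 2ξ₁ / (1ξ₂) = 6.94 → ξ₁ = 3.47 ξ₂.
Substitute: (1·3.47 + 2) ξ₂ = 501.9 → ξ₂ = 91.75 mol/s, ξ₁ = 318.4 mol/s.
Outlet amounts (n = n₀ + Σ ν·ξ):
  Q: 569 − 1(318.4) − 2(91.75) = 67.14
  U: 0 + 2(318.4) = 636.7
  P: 0 + 1(91.75) = 91.75
Total out = 795.6 mol/s; y_U = 636.7 / 795.6 = 0.8003.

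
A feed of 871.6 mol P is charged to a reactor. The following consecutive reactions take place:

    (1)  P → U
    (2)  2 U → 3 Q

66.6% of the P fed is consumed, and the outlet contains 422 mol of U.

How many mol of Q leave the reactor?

238 mol

Conversion of P: P consumed = 1ξ₁ = 0.666 × 871.6 → ξ₁ = 580.5 mol.
U balance: n_U = 0 + 1ξ₁ − 2ξ₂ = 422 → ξ₂ = (1·580.5 − 422)/2 = 79.24 mol.
Outlet amounts (n = n₀ + Σ ν·ξ):
  P: 871.6 − 1(580.5) = 291.1
  U: 0 + 1(580.5) − 2(79.24) = 422
  Q: 0 + 3(79.24) = 237.7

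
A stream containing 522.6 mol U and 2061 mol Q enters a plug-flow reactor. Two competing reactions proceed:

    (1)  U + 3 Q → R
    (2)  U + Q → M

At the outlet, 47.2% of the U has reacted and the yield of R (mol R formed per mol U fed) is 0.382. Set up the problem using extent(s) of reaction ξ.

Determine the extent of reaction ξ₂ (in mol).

Yield of R: 1ξ₁ / 522.6 = 0.382 → ξ₁ = 199.6 mol.
Conversion of U: 1ξ₁ + 1ξ₂ = 0.472 × 522.6 = 246.7 → ξ₂ = 47.03 mol.
Outlet amounts (n = n₀ + Σ ν·ξ):
  U: 522.6 − 1(199.6) − 1(47.03) = 275.9
  Q: 2061 − 3(199.6) − 1(47.03) = 1415
  R: 0 + 1(199.6) = 199.6
  M: 0 + 1(47.03) = 47.03

ξ₂ = 47 mol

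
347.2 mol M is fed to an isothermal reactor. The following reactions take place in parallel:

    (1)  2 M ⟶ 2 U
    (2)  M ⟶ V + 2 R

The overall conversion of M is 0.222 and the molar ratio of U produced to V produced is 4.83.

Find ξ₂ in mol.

ξ₂ = 13.2 mol

Conversion of M: M consumed = 0.222 × 347.2 = 77.08 mol = 2ξ₁ + 1ξ₂.
Selectivity: 2ξ₁ / (1ξ₂) = 4.83 → ξ₁ = 2.415 ξ₂.
Substitute: (2·2.415 + 1) ξ₂ = 77.08 → ξ₂ = 13.22 mol, ξ₁ = 31.93 mol.
Outlet amounts (n = n₀ + Σ ν·ξ):
  M: 347.2 − 2(31.93) − 1(13.22) = 270.1
  U: 0 + 2(31.93) = 63.86
  V: 0 + 1(13.22) = 13.22
  R: 0 + 2(13.22) = 26.44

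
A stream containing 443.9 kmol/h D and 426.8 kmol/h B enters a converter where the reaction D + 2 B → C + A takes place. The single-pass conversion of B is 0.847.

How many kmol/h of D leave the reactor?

B reacted = 0.847 × 426.8 = 361.5 kmol/h; ν_B = −2, so ξ = 361.5/2 = 180.7 kmol/h.
Outlet amounts (n = n₀ + ν ξ):
  D: 443.9 − 1(180.7) = 263.2
  B: 426.8 − 2(180.7) = 65.3
  C: 0 + 1(180.7) = 180.7
  A: 0 + 1(180.7) = 180.7

263 kmol/h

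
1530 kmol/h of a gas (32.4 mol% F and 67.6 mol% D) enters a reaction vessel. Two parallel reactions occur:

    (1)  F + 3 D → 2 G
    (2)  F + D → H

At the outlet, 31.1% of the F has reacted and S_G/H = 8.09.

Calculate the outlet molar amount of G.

247 kmol/h

Conversion of F: F consumed = 0.311 × 495.7 = 154.2 kmol/h = 1ξ₁ + 1ξ₂.
Selectivity: 2ξ₁ / (1ξ₂) = 8.09 → ξ₁ = 4.045 ξ₂.
Substitute: (1·4.045 + 1) ξ₂ = 154.2 → ξ₂ = 30.56 kmol/h, ξ₁ = 123.6 kmol/h.
Outlet amounts (n = n₀ + Σ ν·ξ):
  F: 495.7 − 1(123.6) − 1(30.56) = 341.6
  D: 1034 − 3(123.6) − 1(30.56) = 632.9
  G: 0 + 2(123.6) = 247.2
  H: 0 + 1(30.56) = 30.56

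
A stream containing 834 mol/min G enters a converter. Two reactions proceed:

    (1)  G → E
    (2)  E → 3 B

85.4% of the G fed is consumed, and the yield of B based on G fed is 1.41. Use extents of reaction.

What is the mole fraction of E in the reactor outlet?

Conversion of G: G consumed = 1ξ₁ = 0.854 × 834 → ξ₁ = 712.2 mol/min.
Yield of B: 3ξ₂ / 834 = 1.41 → ξ₂ = 392 mol/min.
Outlet amounts (n = n₀ + Σ ν·ξ):
  G: 834 − 1(712.2) = 121.8
  E: 0 + 1(712.2) − 1(392) = 320.3
  B: 0 + 3(392) = 1176
Total out = 1618 mol/min; y_E = 320.3 / 1618 = 0.1979.

0.198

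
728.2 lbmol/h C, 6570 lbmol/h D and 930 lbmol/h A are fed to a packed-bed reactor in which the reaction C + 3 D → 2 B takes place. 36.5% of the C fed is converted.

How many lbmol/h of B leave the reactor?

C reacted = 0.365 × 728.2 = 265.8 lbmol/h; ν_C = −1, so ξ = 265.8/1 = 265.8 lbmol/h.
Outlet amounts (n = n₀ + ν ξ):
  C: 728.2 − 1(265.8) = 462.4
  D: 6570 − 3(265.8) = 5773
  B: 0 + 2(265.8) = 531.6
  A: 930 (inert)

532 lbmol/h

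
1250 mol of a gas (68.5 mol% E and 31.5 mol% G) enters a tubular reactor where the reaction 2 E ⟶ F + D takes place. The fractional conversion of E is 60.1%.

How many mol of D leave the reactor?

E reacted = 0.601 × 856.2 = 514.6 mol; ν_E = −2, so ξ = 514.6/2 = 257.3 mol.
Outlet amounts (n = n₀ + ν ξ):
  E: 856.2 − 2(257.3) = 341.6
  F: 0 + 1(257.3) = 257.3
  D: 0 + 1(257.3) = 257.3
  G: 393.8 (inert)

257 mol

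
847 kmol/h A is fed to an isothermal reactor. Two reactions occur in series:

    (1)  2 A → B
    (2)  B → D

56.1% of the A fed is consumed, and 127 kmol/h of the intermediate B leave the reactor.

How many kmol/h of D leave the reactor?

111 kmol/h

Conversion of A: A consumed = 2ξ₁ = 0.561 × 847 → ξ₁ = 237.6 kmol/h.
B balance: n_B = 0 + 1ξ₁ − 1ξ₂ = 127 → ξ₂ = (1·237.6 − 127)/1 = 110.6 kmol/h.
Outlet amounts (n = n₀ + Σ ν·ξ):
  A: 847 − 2(237.6) = 371.8
  B: 0 + 1(237.6) − 1(110.6) = 127
  D: 0 + 1(110.6) = 110.6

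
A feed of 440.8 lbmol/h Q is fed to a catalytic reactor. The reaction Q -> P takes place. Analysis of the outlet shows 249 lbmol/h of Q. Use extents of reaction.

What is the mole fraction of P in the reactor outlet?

For Q: n = n₀ − 1ξ → 249 = 440.8 − 1ξ, giving ξ = 191.8 lbmol/h.
Outlet amounts (n = n₀ + ν ξ):
  Q: 440.8 − 1(191.8) = 249
  P: 0 + 1(191.8) = 191.8
Total out = 440.8 lbmol/h; y_P = 191.8 / 440.8 = 0.4351.

0.435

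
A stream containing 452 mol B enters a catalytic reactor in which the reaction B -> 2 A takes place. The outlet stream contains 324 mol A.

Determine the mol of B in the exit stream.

290 mol

For A: n = n₀ + 2ξ → 324 = 0 + 2ξ, giving ξ = 162 mol.
Outlet amounts (n = n₀ + ν ξ):
  B: 452 − 1(162) = 290
  A: 0 + 2(162) = 324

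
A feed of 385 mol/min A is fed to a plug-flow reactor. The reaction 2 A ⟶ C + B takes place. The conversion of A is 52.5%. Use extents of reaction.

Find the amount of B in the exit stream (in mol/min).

A reacted = 0.525 × 385 = 202.1 mol/min; ν_A = −2, so ξ = 202.1/2 = 101.1 mol/min.
Outlet amounts (n = n₀ + ν ξ):
  A: 385 − 2(101.1) = 182.9
  C: 0 + 1(101.1) = 101.1
  B: 0 + 1(101.1) = 101.1

101 mol/min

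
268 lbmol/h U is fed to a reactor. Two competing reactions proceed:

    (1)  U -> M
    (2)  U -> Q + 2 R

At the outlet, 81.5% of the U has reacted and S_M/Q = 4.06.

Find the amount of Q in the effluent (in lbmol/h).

43.2 lbmol/h

Conversion of U: U consumed = 0.815 × 268 = 218.4 lbmol/h = 1ξ₁ + 1ξ₂.
Selectivity: 1ξ₁ / (1ξ₂) = 4.06 → ξ₁ = 4.06 ξ₂.
Substitute: (1·4.06 + 1) ξ₂ = 218.4 → ξ₂ = 43.17 lbmol/h, ξ₁ = 175.3 lbmol/h.
Outlet amounts (n = n₀ + Σ ν·ξ):
  U: 268 − 1(175.3) − 1(43.17) = 49.58
  M: 0 + 1(175.3) = 175.3
  Q: 0 + 1(43.17) = 43.17
  R: 0 + 2(43.17) = 86.33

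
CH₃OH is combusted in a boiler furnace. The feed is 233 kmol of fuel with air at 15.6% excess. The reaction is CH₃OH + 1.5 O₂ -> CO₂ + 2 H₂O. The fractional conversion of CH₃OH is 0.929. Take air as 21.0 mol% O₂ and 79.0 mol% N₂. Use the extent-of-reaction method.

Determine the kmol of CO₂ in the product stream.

Stoichiometric O₂ = 1.5 × 233 = 349.5 kmol; O₂ fed = 349.5 × 1.156 = 404 kmol.
N₂ fed = 404 × 79/21 = 1520 kmol.
Fuel reacted = 0.929 × 233 → ξ = 216.5 kmol.
Outlet (n = n₀ + ν ξ):
  CH₃OH: 233 − 1(216.5) = 16.54
  O₂: 404 − 1.5(216.5) = 79.34
  N₂: 1520 (inert)
  CO₂: 0 + 1(216.5) = 216.5
  H₂O: 0 + 2(216.5) = 432.9

216 kmol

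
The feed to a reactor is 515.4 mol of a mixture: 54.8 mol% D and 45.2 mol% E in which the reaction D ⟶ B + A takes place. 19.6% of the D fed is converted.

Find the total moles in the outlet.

D reacted = 0.196 × 282.4 = 55.36 mol; ν_D = −1, so ξ = 55.36/1 = 55.36 mol.
Outlet amounts (n = n₀ + ν ξ):
  D: 282.4 − 1(55.36) = 227.1
  B: 0 + 1(55.36) = 55.36
  A: 0 + 1(55.36) = 55.36
  E: 233 (inert)
Total out = 227.1 + 55.36 + 55.36 + 233 = 570.8 mol.

571 mol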